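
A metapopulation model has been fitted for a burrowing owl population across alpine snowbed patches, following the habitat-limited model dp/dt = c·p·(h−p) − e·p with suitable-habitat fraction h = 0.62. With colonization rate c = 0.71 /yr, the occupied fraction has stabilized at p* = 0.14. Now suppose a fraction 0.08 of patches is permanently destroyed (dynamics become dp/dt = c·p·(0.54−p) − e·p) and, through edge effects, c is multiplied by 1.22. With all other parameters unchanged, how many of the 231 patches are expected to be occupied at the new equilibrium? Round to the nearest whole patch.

Balance c(h−p*) = e gives e = 0.71×(0.62 − 0.14000) = 0.34080.
New p* = 0.54 − e/c = 0.54 − 0.34080/0.86620 = 0.14656.
Expected occupied = 231 × 0.14656 = 33.86 ≈ 34.

34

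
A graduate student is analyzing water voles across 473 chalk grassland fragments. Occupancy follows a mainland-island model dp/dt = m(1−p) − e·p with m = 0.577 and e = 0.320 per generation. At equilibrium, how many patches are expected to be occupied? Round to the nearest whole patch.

p* = m/(m+e) = 0.577/0.8970 = 0.6433.
Expected occupied patches = N × p* = 473 × 0.6433 = 304.26 ≈ 304.

304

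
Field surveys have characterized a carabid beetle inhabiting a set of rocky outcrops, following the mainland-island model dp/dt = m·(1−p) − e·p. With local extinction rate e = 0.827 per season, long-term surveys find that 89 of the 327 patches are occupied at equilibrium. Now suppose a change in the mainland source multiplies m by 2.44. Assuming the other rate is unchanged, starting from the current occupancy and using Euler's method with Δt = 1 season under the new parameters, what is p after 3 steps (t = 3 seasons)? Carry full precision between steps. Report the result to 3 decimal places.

Observed p* = 89/327 = 0.27217.
Balance m(1−p*) = e·p* gives m = e·p*/(1−p*) = 0.827×0.27217/0.72783 = 0.30926.
Starting from p₀ = 0.27217; update p ← p + (dp/dt)·Δt with the new parameters.
  1  |  dp/dt·Δt = +0.324123  |  p_1 = 0.596295
  2  |  dp/dt·Δt = -0.188505  |  p_2 = 0.407789
  3  |  dp/dt·Δt = +0.109632  |  p_3 = 0.517421

0.517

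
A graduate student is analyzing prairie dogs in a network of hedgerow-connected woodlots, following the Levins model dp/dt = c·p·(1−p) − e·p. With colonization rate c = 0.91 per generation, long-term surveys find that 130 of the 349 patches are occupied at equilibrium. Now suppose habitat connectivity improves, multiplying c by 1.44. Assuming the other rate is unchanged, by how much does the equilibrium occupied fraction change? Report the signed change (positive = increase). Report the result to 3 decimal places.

Observed p* = 130/349 = 0.37249.
Balance c(1−p*) = e gives e = 0.91×(1 − 0.37249) = 0.57103.
New p* = 1 − e/c = 1 − 0.57103/1.31040 = 0.56423.
Δp* = 0.56423 − 0.37249 = +0.19174.

0.192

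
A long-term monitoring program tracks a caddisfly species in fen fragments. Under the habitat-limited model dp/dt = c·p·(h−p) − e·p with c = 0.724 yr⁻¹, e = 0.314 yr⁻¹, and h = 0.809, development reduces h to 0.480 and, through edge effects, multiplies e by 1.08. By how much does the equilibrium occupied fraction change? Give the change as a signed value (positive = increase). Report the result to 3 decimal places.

-0.364

Before: p* = h − e/c = 0.809 − 0.314/0.724 = 0.809 − 0.4337 = 0.3753.
After: c = 0.724, e = 0.33912, h = 0.480; p* = 0.480 − 0.33912/0.724 = 0.0116.
Δp* = 0.0116 − 0.3753 = -0.3637.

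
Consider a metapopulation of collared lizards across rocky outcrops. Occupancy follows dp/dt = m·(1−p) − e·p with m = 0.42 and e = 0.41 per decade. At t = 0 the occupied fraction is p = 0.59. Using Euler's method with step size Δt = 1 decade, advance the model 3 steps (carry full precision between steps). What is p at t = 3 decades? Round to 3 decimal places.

0.506

Update rule: p ← p + [m·(1−p) − e·p]·Δt with Δt = 1.
step 1: Δp = -0.06970, p = 0.52030
step 2: Δp = -0.01185, p = 0.50845
step 3: Δp = -0.00201, p = 0.50644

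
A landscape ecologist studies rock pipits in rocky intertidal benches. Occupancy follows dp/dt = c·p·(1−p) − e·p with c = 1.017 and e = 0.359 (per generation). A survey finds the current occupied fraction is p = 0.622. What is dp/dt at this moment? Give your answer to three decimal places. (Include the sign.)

Colonization term: c·p·(1−p) = 1.017×0.622×0.3780 = 0.23911.
Extinction term: e·p = 0.22330.
dp/dt = 0.23911 − 0.22330 = 0.01581.

0.016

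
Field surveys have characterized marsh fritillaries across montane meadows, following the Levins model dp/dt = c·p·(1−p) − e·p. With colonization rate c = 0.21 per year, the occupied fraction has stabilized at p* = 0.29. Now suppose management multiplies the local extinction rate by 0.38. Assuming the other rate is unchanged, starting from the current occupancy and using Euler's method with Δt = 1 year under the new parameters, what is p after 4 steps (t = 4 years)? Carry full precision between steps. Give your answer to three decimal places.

0.400

Balance c(1−p*) = e gives e = 0.21×(1 − 0.29000) = 0.14910.
Starting from p₀ = 0.29000; update p ← p + (dp/dt)·Δt with the new parameters.
step 1: Δp = +0.02681, p = 0.31681
step 2: Δp = +0.02750, p = 0.34431
step 3: Δp = +0.02790, p = 0.37221
step 4: Δp = +0.02798, p = 0.40019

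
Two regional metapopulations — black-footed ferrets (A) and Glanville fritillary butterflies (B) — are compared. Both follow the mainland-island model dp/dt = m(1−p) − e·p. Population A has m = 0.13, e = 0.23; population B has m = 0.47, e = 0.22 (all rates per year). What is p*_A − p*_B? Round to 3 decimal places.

-0.320

A: p*_A = m/(m+e) = 0.13/0.3600 = 0.3611.
B: p*_B = 0.47/0.6900 = 0.6812.
p*_A − p*_B = 0.3611 − 0.6812 = -0.3200.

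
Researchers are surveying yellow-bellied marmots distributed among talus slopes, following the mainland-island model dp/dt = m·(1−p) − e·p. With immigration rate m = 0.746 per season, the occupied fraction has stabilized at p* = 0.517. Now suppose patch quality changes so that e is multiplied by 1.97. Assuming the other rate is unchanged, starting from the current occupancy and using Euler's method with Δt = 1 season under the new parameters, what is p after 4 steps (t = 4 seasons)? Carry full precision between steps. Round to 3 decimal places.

Balance m(1−p*) = e·p* gives e = m(1−p*)/p* = 0.746×0.48300/0.51700 = 0.69694.
Starting from p₀ = 0.51700; update p ← p + (dp/dt)·Δt with the new parameters.
step 1: Δp = -0.34951, p = 0.16749
step 2: Δp = +0.39109, p = 0.55858
step 3: Δp = -0.43762, p = 0.12096
step 4: Δp = +0.48968, p = 0.61065

0.611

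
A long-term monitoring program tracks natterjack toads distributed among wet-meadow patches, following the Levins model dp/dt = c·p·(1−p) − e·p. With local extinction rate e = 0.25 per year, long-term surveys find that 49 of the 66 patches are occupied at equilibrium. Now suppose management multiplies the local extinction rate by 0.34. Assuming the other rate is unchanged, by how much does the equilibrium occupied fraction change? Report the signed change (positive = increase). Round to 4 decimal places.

0.1700

Observed p* = 49/66 = 0.74242.
Balance c(1−p*) = e gives c = e/(1 − 0.74242) = 0.25/0.25758 = 0.97057.
New p* = 1 − e/c = 1 − 0.08500/0.97057 = 0.91242.
Δp* = 0.91242 − 0.74242 = +0.17000.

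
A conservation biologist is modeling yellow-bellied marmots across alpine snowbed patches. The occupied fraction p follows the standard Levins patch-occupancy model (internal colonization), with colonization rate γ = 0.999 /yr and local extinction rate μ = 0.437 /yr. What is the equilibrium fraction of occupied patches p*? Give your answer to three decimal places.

Setting dp/dt = 0 and dividing through by p* gives γ·(1−p*) = μ.
So p* = 1 − μ/γ = 1 − 0.437/0.999 = 1 − 0.4374 = 0.5626.

0.563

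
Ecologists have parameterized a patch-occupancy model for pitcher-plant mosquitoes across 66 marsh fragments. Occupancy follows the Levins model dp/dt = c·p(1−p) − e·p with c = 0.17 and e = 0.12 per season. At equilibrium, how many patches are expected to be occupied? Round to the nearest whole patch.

19

p* = 1 − e/c = 1 − 0.12/0.17 = 0.2941.
Expected occupied patches = N × p* = 66 × 0.2941 = 19.41 ≈ 19.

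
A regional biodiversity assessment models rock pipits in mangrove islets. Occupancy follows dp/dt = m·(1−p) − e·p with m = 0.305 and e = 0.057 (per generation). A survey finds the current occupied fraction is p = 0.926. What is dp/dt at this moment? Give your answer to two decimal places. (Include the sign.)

Colonization term: m·(1−p) = 0.305×0.0740 = 0.02257.
Extinction term: e·p = 0.05278.
dp/dt = 0.02257 − 0.05278 = -0.03021.

-0.03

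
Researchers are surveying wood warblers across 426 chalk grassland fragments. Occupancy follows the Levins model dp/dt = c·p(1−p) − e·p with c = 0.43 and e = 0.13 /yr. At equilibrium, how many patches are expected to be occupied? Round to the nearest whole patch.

p* = 1 − e/c = 1 − 0.13/0.43 = 0.6977.
Expected occupied patches = N × p* = 426 × 0.6977 = 297.21 ≈ 297.

297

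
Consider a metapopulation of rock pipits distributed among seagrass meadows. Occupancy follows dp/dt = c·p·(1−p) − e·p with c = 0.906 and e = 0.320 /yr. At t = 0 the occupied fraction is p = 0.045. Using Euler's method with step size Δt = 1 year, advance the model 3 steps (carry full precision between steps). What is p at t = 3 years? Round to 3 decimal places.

0.158

Update rule: p ← p + [c·p·(1−p) − e·p]·Δt with Δt = 1.
t = 1: p = 0.04500 + (+0.02454) = 0.06954
t = 2: p = 0.06954 + (+0.03637) = 0.10590
t = 3: p = 0.10590 + (+0.05190) = 0.15780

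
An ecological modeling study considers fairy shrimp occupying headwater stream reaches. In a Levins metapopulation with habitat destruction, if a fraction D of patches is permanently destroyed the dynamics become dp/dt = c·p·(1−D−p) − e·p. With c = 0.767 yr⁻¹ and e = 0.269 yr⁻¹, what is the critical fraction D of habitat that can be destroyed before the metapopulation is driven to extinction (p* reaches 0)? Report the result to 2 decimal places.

The nontrivial equilibrium is p* = (1−D) − e/c; extinction occurs when this hits zero.
So D_crit = 1 − e/c = 1 − 0.269/0.767 = 1 − 0.3507 = 0.6493.
Note this equals the original equilibrium occupancy — the Levins extinction-debt result.

0.65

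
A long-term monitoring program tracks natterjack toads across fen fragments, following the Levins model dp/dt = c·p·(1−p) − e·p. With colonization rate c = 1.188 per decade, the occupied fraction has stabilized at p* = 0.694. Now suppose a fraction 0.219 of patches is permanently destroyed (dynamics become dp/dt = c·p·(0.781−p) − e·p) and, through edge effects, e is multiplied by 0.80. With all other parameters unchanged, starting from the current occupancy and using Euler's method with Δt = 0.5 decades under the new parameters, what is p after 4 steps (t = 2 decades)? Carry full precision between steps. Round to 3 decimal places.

Balance c(1−p*) = e gives e = 1.188×(1 − 0.69400) = 0.36353.
Starting from p₀ = 0.69400; update p ← p + (dp/dt)·Δt with the new parameters.
  1  |  dp/dt·Δt = -0.065051  |  p_1 = 0.628949
  2  |  dp/dt·Δt = -0.034651  |  p_2 = 0.594298
  3  |  dp/dt·Δt = -0.020510  |  p_3 = 0.573789
  4  |  dp/dt·Δt = -0.012811  |  p_4 = 0.560977

0.561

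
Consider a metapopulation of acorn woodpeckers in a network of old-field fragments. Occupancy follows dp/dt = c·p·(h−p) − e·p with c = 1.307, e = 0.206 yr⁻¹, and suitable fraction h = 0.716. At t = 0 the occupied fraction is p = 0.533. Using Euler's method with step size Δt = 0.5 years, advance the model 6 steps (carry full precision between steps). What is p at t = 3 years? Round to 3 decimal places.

Update rule: p ← p + [c·p·(h−p) − e·p]·Δt with Δt = 0.5.
step 1: Δp = +0.00884, p = 0.54184
step 2: Δp = +0.00586, p = 0.54770
step 3: Δp = +0.00382, p = 0.55153
step 4: Δp = +0.00247, p = 0.55400
step 5: Δp = +0.00159, p = 0.55559
step 6: Δp = +0.00102, p = 0.55660

0.557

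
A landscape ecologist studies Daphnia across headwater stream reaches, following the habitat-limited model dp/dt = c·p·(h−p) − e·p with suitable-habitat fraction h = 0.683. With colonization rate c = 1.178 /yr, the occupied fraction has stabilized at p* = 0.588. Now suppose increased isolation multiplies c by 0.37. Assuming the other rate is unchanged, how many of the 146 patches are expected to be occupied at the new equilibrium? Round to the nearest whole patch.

Balance c(h−p*) = e gives e = 1.178×(0.683 − 0.58800) = 0.11191.
New p* = 0.683 − e/c = 0.683 − 0.11191/0.43586 = 0.42624.
Expected occupied = 146 × 0.42624 = 62.23 ≈ 62.

62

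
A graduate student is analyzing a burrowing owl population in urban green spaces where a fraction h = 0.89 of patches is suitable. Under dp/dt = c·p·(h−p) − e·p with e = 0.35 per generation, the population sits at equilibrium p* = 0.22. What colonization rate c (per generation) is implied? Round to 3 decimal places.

0.522

At equilibrium c(h−p*) = e, so c = e/(h−p*).
c = 0.35/(0.89 − 0.22) = 0.35/0.6700 = 0.5224.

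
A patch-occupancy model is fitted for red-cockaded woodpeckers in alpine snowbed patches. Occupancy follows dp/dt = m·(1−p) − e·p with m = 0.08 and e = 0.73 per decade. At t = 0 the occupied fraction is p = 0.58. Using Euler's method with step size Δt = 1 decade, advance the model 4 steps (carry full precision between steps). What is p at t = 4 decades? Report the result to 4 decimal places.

Update rule: p ← p + [m·(1−p) − e·p]·Δt with Δt = 1.
step 1: Δp = -0.38980, p = 0.19020
step 2: Δp = -0.07406, p = 0.11614
step 3: Δp = -0.01407, p = 0.10207
step 4: Δp = -0.00267, p = 0.09939

0.0994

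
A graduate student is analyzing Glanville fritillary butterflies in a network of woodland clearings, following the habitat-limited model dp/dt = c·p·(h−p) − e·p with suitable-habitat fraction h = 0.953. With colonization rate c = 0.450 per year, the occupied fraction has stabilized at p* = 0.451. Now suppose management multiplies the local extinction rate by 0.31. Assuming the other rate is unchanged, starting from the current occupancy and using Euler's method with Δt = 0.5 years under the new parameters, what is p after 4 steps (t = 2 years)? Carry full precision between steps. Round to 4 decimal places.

0.5831

Balance c(h−p*) = e gives e = 0.450×(0.953 − 0.45100) = 0.22590.
Starting from p₀ = 0.45100; update p ← p + (dp/dt)·Δt with the new parameters.
  1  |  dp/dt·Δt = +0.035149  |  p_1 = 0.486149
  2  |  dp/dt·Δt = +0.034044  |  p_2 = 0.520192
  3  |  dp/dt·Δt = +0.032443  |  p_3 = 0.552635
  4  |  dp/dt·Δt = +0.030432  |  p_4 = 0.583068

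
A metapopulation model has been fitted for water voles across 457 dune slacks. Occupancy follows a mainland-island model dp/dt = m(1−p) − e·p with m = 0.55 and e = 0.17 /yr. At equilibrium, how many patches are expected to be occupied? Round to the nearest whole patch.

p* = m/(m+e) = 0.55/0.7200 = 0.7639.
Expected occupied patches = N × p* = 457 × 0.7639 = 349.10 ≈ 349.

349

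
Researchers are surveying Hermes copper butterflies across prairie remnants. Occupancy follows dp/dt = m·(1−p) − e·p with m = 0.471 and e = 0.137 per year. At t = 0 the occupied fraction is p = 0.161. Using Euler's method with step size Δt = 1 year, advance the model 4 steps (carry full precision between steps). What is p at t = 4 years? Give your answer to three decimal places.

Update rule: p ← p + [m·(1−p) − e·p]·Δt with Δt = 1.
step 1: Δp = +0.37311, p = 0.53411
step 2: Δp = +0.14626, p = 0.68037
step 3: Δp = +0.05733, p = 0.73771
step 4: Δp = +0.02247, p = 0.76018

0.760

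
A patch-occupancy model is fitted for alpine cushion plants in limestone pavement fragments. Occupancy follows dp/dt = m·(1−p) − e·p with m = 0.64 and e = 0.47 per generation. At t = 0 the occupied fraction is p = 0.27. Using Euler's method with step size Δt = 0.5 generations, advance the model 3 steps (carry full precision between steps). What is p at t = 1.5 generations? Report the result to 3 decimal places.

Update rule: p ← p + [m·(1−p) − e·p]·Δt with Δt = 0.5.
t = 0.5: p = 0.27000 + (+0.17015) = 0.44015
t = 1: p = 0.44015 + (+0.07572) = 0.51587
t = 1.5: p = 0.51587 + (+0.03369) = 0.54956

0.550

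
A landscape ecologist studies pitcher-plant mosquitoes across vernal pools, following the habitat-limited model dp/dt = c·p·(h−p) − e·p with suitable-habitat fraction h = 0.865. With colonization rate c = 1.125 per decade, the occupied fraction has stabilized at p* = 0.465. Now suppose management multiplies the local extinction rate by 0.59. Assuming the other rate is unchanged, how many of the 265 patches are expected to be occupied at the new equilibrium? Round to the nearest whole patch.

167

Balance c(h−p*) = e gives e = 1.125×(0.865 − 0.46500) = 0.45000.
New p* = 0.865 − e/c = 0.865 − 0.26550/1.12500 = 0.62900.
Expected occupied = 265 × 0.62900 = 166.69 ≈ 167.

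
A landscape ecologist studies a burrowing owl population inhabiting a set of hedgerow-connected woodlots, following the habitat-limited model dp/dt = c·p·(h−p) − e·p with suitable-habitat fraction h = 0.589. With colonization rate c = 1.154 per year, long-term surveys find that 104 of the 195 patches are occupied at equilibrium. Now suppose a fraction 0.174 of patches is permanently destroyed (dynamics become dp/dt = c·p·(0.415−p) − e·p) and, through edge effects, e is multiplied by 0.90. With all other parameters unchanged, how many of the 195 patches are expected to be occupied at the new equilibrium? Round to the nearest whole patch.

71

Observed p* = 104/195 = 0.53333.
Balance c(h−p*) = e gives e = 1.154×(0.589 − 0.53333) = 0.06424.
New p* = 0.415 − e/c = 0.415 − 0.05782/1.15400 = 0.36490.
Expected occupied = 195 × 0.36490 = 71.16 ≈ 71.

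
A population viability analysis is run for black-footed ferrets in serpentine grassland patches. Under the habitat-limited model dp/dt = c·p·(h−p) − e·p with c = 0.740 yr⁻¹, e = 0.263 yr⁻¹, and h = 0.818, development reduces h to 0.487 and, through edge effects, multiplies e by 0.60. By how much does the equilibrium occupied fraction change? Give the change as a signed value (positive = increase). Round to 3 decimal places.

Before: p* = h − e/c = 0.818 − 0.263/0.740 = 0.818 − 0.3554 = 0.4626.
After: c = 0.74, e = 0.1578, h = 0.487; p* = 0.487 − 0.1578/0.74 = 0.2738.
Δp* = 0.2738 − 0.4626 = -0.1888.

-0.189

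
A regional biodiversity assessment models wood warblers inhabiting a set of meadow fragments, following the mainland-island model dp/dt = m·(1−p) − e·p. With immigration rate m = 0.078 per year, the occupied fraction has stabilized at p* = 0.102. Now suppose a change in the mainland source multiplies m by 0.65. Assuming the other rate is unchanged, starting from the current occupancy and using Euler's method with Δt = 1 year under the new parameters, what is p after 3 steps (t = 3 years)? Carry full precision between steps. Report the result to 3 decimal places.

Balance m(1−p*) = e·p* gives e = m(1−p*)/p* = 0.078×0.89800/0.10200 = 0.68671.
Starting from p₀ = 0.10200; update p ← p + (dp/dt)·Δt with the new parameters.
step 1: Δp = -0.02452, p = 0.07748
step 2: Δp = -0.00644, p = 0.07105
step 3: Δp = -0.00169, p = 0.06936

0.069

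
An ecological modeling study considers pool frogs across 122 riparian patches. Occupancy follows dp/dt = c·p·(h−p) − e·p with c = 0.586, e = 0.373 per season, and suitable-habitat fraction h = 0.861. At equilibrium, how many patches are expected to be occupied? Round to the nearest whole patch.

27

p* = h − e/c = 0.861 − 0.6365 = 0.2245.
Expected occupied patches = N × p* = 122 × 0.2245 = 27.39 ≈ 27.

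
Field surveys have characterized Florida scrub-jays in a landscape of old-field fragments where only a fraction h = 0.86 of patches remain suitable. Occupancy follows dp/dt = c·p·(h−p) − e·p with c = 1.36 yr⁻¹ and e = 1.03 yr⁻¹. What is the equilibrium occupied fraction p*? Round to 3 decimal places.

0.103

Setting dp/dt = 0 and dividing by p* gives c·(h−p*) = e.
So p* = h − e/c = 0.86 − 1.03/1.36 = 0.86 − 0.7574 = 0.1026.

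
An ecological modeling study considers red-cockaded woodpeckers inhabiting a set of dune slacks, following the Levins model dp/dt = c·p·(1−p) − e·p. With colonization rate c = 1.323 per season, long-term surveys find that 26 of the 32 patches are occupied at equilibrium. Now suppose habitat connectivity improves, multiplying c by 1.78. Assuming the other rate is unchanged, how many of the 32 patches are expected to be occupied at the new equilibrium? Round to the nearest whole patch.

Observed p* = 26/32 = 0.81250.
Balance c(1−p*) = e gives e = 1.323×(1 − 0.81250) = 0.24806.
New p* = 1 − e/c = 1 − 0.24806/2.35494 = 0.89466.
Expected occupied = 32 × 0.89466 = 28.63 ≈ 29.

29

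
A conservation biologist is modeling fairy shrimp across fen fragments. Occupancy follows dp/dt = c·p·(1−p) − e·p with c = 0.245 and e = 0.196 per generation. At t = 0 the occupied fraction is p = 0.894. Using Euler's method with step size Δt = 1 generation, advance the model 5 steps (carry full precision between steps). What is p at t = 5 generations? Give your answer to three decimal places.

Update rule: p ← p + [c·p·(1−p) − e·p]·Δt with Δt = 1.
step 1: Δp = -0.15201, p = 0.74199
step 2: Δp = -0.09853, p = 0.64347
step 3: Δp = -0.06991, p = 0.57355
step 4: Δp = -0.05249, p = 0.52106
step 5: Δp = -0.04099, p = 0.48007

0.480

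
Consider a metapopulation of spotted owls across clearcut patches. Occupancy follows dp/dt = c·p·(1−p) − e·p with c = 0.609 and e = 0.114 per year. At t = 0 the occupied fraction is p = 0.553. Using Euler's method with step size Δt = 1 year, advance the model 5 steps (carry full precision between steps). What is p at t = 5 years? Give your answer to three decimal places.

0.796

Update rule: p ← p + [c·p·(1−p) − e·p]·Δt with Δt = 1.
step 1: Δp = +0.08750, p = 0.64050
step 2: Δp = +0.06721, p = 0.70771
step 3: Δp = +0.04530, p = 0.75301
step 4: Δp = +0.02742, p = 0.78043
step 5: Δp = +0.01539, p = 0.79582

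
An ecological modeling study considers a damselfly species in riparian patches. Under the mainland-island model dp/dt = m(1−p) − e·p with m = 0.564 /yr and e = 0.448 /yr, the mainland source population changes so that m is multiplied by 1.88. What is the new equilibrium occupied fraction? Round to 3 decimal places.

0.703

Before: p* = 0.564/(0.564+0.448) = 0.5573.
After: m = 1.06032, e = 0.448; p* = 1.06032/1.5083 = 0.7030.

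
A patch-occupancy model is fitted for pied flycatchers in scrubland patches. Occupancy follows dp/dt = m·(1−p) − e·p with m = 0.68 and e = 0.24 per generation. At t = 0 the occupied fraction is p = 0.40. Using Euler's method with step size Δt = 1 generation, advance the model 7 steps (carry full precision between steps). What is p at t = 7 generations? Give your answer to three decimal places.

Update rule: p ← p + [m·(1−p) − e·p]·Δt with Δt = 1.
t = 1: p = 0.40000 + (+0.31200) = 0.71200
t = 2: p = 0.71200 + (+0.02496) = 0.73696
t = 3: p = 0.73696 + (+0.00200) = 0.73896
t = 4: p = 0.73896 + (+0.00016) = 0.73912
t = 5: p = 0.73912 + (+0.00001) = 0.73913
t = 6: p = 0.73913 + (+0.00000) = 0.73913
t = 7: p = 0.73913 + (+0.00000) = 0.73913

0.739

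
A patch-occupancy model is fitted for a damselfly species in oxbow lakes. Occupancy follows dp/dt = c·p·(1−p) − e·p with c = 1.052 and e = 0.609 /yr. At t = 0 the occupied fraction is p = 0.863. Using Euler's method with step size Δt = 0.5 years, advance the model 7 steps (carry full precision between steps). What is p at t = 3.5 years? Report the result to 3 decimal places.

0.454

Update rule: p ← p + [c·p·(1−p) − e·p]·Δt with Δt = 0.5.
t = 0.5: p = 0.86300 + (-0.20059) = 0.66241
t = 1: p = 0.66241 + (-0.08408) = 0.57833
t = 1.5: p = 0.57833 + (-0.04783) = 0.53050
t = 2: p = 0.53050 + (-0.03053) = 0.49997
t = 2.5: p = 0.49997 + (-0.02074) = 0.47923
t = 3: p = 0.47923 + (-0.01465) = 0.46458
t = 3.5: p = 0.46458 + (-0.01062) = 0.45395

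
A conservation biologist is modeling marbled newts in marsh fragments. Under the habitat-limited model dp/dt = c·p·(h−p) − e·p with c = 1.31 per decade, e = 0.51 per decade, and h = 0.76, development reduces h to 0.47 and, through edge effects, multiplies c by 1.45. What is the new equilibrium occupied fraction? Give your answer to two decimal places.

Before: p* = h − e/c = 0.76 − 0.51/1.31 = 0.76 − 0.3893 = 0.3707.
After: c = 1.8995, e = 0.51, h = 0.47; p* = 0.47 − 0.51/1.8995 = 0.2015.

0.20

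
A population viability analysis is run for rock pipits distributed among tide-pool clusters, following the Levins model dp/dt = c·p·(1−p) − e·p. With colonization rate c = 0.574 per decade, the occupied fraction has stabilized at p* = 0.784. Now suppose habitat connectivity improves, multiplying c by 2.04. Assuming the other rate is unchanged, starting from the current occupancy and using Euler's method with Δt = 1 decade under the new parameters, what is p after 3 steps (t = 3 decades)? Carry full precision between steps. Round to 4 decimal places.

Balance c(1−p*) = e gives e = 0.574×(1 − 0.78400) = 0.12398.
Starting from p₀ = 0.78400; update p ← p + (dp/dt)·Δt with the new parameters.
p: 0.78400 → 0.88509  (Δp = +0.10109)
p: 0.88509 → 0.89445  (Δp = +0.00935)
p: 0.89445 → 0.89410  (Δp = -0.00034)

0.8941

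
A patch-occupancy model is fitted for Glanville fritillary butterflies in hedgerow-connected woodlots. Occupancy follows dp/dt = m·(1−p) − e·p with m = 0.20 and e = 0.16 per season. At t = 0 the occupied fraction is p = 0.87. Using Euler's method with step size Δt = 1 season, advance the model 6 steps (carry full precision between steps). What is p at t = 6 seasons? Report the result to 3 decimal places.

0.577

Update rule: p ← p + [m·(1−p) − e·p]·Δt with Δt = 1.
step 1: Δp = -0.11320, p = 0.75680
step 2: Δp = -0.07245, p = 0.68435
step 3: Δp = -0.04637, p = 0.63799
step 4: Δp = -0.02967, p = 0.60831
step 5: Δp = -0.01899, p = 0.58932
step 6: Δp = -0.01215, p = 0.57716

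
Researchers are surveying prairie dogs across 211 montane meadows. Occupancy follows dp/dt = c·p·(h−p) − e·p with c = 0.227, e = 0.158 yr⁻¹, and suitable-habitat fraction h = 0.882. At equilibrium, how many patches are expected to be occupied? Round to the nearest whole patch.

39

p* = h − e/c = 0.882 − 0.6960 = 0.1860.
Expected occupied patches = N × p* = 211 × 0.1860 = 39.24 ≈ 39.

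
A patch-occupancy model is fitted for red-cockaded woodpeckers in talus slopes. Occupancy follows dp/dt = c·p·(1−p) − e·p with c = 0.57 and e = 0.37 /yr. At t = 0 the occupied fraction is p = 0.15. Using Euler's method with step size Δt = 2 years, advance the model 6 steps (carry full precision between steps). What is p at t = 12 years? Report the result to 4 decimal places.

0.3196

Update rule: p ← p + [c·p·(1−p) − e·p]·Δt with Δt = 2.
  1  |  dp/dt·Δt = +0.034350  |  p_1 = 0.184350
  2  |  dp/dt·Δt = +0.034997  |  p_2 = 0.219347
  3  |  dp/dt·Δt = +0.032890  |  p_3 = 0.252237
  4  |  dp/dt·Δt = +0.028364  |  p_4 = 0.280601
  5  |  dp/dt·Δt = +0.022480  |  p_5 = 0.303081
  6  |  dp/dt·Δt = +0.016514  |  p_6 = 0.319595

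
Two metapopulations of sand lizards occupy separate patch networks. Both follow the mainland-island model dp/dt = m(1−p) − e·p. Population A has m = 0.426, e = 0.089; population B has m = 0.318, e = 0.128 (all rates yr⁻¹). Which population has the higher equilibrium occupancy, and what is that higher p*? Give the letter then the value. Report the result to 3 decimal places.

A: p*_A = m/(m+e) = 0.426/0.5150 = 0.8272.
B: p*_B = 0.318/0.4460 = 0.7130.
A is higher at 0.8272.

A, 0.827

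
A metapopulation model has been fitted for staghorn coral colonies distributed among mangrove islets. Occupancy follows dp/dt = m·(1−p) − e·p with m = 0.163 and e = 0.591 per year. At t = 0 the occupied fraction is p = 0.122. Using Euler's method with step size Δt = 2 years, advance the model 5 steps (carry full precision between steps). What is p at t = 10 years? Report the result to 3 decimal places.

Update rule: p ← p + [m·(1−p) − e·p]·Δt with Δt = 2.
t = 2: p = 0.12200 + (+0.14202) = 0.26402
t = 4: p = 0.26402 + (-0.07215) = 0.19188
t = 6: p = 0.19188 + (+0.03665) = 0.22853
t = 8: p = 0.22853 + (-0.01862) = 0.20991
t = 10: p = 0.20991 + (+0.00946) = 0.21937

0.219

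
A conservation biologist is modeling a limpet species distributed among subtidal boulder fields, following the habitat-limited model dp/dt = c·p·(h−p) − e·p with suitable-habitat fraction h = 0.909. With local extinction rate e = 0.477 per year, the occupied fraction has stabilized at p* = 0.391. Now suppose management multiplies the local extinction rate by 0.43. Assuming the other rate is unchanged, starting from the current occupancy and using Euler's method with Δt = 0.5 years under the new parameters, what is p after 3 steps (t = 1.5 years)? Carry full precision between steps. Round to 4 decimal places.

Balance c(h−p*) = e gives c = e/(0.909 − 0.39100) = 0.477/0.51800 = 0.92085.
Starting from p₀ = 0.39100; update p ← p + (dp/dt)·Δt with the new parameters.
  1  |  dp/dt·Δt = +0.053154  |  p_1 = 0.444154
  2  |  dp/dt·Δt = +0.049511  |  p_2 = 0.493665
  3  |  dp/dt·Δt = +0.043776  |  p_3 = 0.537441

0.5374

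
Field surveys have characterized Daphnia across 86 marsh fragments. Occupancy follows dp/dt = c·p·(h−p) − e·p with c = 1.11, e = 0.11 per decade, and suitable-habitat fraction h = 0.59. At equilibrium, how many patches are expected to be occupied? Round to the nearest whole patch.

42

p* = h − e/c = 0.59 − 0.0991 = 0.4909.
Expected occupied patches = N × p* = 86 × 0.4909 = 42.22 ≈ 42.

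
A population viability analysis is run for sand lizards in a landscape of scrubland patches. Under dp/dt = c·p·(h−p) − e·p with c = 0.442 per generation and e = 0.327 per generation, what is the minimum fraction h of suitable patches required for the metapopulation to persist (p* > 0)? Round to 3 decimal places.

p* = h − e/c is positive only when h > e/c.
h_min = e/c = 0.327/0.442 = 0.7398.

0.740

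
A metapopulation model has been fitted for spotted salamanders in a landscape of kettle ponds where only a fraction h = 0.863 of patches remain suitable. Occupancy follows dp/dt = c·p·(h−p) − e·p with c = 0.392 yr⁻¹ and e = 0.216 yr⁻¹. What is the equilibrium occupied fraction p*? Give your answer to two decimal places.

Setting dp/dt = 0 and dividing by p* gives c·(h−p*) = e.
So p* = h − e/c = 0.863 − 0.216/0.392 = 0.863 − 0.5510 = 0.3120.

0.31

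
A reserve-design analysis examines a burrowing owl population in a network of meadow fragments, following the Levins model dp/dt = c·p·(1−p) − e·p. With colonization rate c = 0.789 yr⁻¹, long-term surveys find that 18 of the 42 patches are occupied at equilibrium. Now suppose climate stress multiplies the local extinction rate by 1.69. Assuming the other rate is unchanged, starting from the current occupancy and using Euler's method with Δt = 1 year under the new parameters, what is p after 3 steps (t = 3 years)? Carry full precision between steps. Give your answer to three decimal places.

0.197

Observed p* = 18/42 = 0.42857.
Balance c(1−p*) = e gives e = 0.789×(1 − 0.42857) = 0.45086.
Starting from p₀ = 0.42857; update p ← p + (dp/dt)·Δt with the new parameters.
step 1: Δp = -0.13332, p = 0.29525
step 2: Δp = -0.06079, p = 0.23446
step 3: Δp = -0.03703, p = 0.19743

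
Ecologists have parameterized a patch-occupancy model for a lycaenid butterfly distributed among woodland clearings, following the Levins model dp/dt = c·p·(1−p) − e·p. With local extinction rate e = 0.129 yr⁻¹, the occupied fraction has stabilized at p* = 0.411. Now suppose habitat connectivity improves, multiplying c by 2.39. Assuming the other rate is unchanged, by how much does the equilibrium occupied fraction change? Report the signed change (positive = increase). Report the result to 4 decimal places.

Balance c(1−p*) = e gives c = e/(1 − 0.41100) = 0.129/0.58900 = 0.21902.
New p* = 1 − e/c = 1 − 0.12900/0.52346 = 0.75356.
Δp* = 0.75356 − 0.41100 = +0.34256.

0.3426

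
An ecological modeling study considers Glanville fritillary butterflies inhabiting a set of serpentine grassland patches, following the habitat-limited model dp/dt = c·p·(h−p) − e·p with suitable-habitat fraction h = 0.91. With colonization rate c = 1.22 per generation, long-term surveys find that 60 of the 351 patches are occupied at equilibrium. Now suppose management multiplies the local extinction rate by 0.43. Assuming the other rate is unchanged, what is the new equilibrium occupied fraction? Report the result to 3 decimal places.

Observed p* = 60/351 = 0.17094.
Balance c(h−p*) = e gives e = 1.22×(0.91 − 0.17094) = 0.90165.
New p* = 0.91 − e/c = 0.91 − 0.38771/1.22000 = 0.59220.

0.592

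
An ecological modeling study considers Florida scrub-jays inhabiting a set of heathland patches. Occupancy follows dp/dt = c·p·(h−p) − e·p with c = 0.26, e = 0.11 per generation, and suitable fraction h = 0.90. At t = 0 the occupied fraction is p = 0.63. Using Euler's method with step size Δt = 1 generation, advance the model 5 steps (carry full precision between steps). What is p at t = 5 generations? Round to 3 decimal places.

Update rule: p ← p + [c·p·(h−p) − e·p]·Δt with Δt = 1.
step 1: Δp = -0.02507, p = 0.60493
step 2: Δp = -0.02013, p = 0.58479
step 3: Δp = -0.01640, p = 0.56839
step 4: Δp = -0.01352, p = 0.55487
step 5: Δp = -0.01125, p = 0.54363

0.544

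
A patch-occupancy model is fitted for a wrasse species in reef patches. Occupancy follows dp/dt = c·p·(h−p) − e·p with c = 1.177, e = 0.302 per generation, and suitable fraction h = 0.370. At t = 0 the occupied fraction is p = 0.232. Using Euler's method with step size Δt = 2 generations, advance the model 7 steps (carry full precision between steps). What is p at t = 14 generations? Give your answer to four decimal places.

0.1186

Update rule: p ← p + [c·p·(h−p) − e·p]·Δt with Δt = 2.
  1  |  dp/dt·Δt = -0.064762  |  p_1 = 0.167238
  2  |  dp/dt·Δt = -0.021189  |  p_2 = 0.146049
  3  |  dp/dt·Δt = -0.011219  |  p_3 = 0.134830
  4  |  dp/dt·Δt = -0.006797  |  p_4 = 0.128033
  5  |  dp/dt·Δt = -0.004406  |  p_5 = 0.123627
  6  |  dp/dt·Δt = -0.002972  |  p_6 = 0.120656
  7  |  dp/dt·Δt = -0.002056  |  p_7 = 0.118599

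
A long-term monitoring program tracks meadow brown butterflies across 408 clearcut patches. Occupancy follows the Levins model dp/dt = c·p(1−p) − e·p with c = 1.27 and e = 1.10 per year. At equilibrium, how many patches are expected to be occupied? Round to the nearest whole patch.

55

p* = 1 − e/c = 1 − 1.10/1.27 = 0.1339.
Expected occupied patches = N × p* = 408 × 0.1339 = 54.61 ≈ 55.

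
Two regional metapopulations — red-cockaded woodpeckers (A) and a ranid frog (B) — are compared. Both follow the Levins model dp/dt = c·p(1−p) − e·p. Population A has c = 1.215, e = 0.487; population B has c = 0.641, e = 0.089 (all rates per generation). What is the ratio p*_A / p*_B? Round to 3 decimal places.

A: p*_A = 1 − 0.487/1.215 = 0.5992.
B: p*_B = 1 − 0.089/0.641 = 0.8612.
p*_A / p*_B = 0.5992/0.8612 = 0.6958.

0.696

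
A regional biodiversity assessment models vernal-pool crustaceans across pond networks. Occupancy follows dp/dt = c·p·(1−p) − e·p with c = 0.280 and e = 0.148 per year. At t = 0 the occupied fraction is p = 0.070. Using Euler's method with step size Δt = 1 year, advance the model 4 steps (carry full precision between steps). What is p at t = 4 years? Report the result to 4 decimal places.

Update rule: p ← p + [c·p·(1−p) − e·p]·Δt with Δt = 1.
p: 0.07000 → 0.07787  (Δp = +0.00787)
p: 0.07787 → 0.08645  (Δp = +0.00858)
p: 0.08645 → 0.09577  (Δp = +0.00932)
p: 0.09577 → 0.10584  (Δp = +0.01007)

0.1058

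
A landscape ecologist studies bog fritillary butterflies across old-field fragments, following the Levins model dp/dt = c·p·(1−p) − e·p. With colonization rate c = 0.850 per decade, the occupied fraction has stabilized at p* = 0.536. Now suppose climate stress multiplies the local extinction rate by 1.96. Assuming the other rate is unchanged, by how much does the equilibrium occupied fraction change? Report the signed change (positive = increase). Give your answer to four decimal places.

-0.4454

Balance c(1−p*) = e gives e = 0.850×(1 − 0.53600) = 0.39440.
New p* = 1 − e/c = 1 − 0.77302/0.85000 = 0.09056.
Δp* = 0.09056 − 0.53600 = -0.44544.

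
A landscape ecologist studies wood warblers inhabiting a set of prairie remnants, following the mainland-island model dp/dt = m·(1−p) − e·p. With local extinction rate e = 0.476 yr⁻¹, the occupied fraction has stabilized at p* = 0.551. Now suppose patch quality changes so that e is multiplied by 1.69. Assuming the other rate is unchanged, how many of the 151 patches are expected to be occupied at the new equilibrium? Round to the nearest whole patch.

Balance m(1−p*) = e·p* gives m = e·p*/(1−p*) = 0.476×0.55100/0.44900 = 0.58413.
New p* = m/(m+e) = 0.58413/(0.58413+0.80444) = 0.42067.
Expected occupied = 151 × 0.42067 = 63.52 ≈ 64.

64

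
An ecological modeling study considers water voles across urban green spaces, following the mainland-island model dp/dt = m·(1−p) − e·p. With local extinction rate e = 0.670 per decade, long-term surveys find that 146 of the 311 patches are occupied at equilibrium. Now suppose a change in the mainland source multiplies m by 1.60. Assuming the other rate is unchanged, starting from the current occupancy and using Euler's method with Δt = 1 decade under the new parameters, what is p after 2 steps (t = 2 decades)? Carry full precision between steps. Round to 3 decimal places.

Observed p* = 146/311 = 0.46945.
Balance m(1−p*) = e·p* gives m = e·p*/(1−p*) = 0.670×0.46945/0.53055 = 0.59285.
Starting from p₀ = 0.46945; update p ← p + (dp/dt)·Δt with the new parameters.
p: 0.46945 → 0.65817  (Δp = +0.18872)
p: 0.65817 → 0.54144  (Δp = -0.11673)

0.541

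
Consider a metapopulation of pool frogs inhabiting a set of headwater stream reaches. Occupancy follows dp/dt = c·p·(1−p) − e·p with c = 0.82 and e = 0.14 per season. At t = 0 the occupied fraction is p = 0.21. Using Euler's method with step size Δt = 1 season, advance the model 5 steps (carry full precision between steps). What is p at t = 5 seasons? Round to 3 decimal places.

0.777

Update rule: p ← p + [c·p·(1−p) − e·p]·Δt with Δt = 1.
step 1: Δp = +0.10664, p = 0.31664
step 2: Δp = +0.13310, p = 0.44974
step 3: Δp = +0.13997, p = 0.58970
step 4: Δp = +0.11584, p = 0.70555
step 5: Δp = +0.07158, p = 0.77713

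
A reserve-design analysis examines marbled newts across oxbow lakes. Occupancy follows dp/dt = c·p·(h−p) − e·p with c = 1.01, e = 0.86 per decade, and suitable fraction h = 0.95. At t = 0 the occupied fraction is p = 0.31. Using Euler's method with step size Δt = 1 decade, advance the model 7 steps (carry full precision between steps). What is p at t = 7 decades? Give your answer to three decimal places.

Update rule: p ← p + [c·p·(h−p) − e·p]·Δt with Δt = 1.
step 1: Δp = -0.06622, p = 0.24378
step 2: Δp = -0.03577, p = 0.20802
step 3: Δp = -0.02301, p = 0.18501
step 4: Δp = -0.01616, p = 0.16885
step 5: Δp = -0.01199, p = 0.15685
step 6: Δp = -0.00924, p = 0.14761
step 7: Δp = -0.00732, p = 0.14029

0.140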